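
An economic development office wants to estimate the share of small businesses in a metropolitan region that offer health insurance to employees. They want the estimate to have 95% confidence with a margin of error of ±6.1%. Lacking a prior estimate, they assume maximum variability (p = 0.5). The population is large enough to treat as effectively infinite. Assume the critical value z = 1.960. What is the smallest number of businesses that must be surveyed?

With p = 0.5, p(1−p) = 0.25.
n = z²·p(1−p)/E² = 1.960² × 0.2500 / 0.061² = 3.8416 × 0.2500 / 0.003721 ≈ 258.10.
Rounding up gives n = 259.

259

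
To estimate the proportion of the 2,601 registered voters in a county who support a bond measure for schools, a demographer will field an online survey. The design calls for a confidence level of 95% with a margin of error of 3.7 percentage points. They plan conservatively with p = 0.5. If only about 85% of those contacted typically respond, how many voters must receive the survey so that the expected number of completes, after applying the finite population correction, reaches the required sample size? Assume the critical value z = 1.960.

Completed interviews needed (unadjusted): n₀ = 1.960² × 0.2500 / 0.037² ≈ 701.53 → 702.
FPC for N = 2,601: n = 702 / (1 + 701/2601) = 702 / 1.2695 ≈ 552.97 → 553.
At an 85% response rate, contacts needed = 553 / 0.85 ≈ 650.59 → 651.

651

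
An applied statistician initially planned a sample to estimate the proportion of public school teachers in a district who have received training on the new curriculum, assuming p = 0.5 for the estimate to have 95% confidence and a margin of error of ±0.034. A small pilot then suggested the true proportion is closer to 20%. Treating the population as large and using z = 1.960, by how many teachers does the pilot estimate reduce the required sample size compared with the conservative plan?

Conservative (p = 0.5): n = 1.960² × 0.25 / 0.034² ≈ 830.80 → 831.
Using p = 0.20: p(1−p) = 0.1600, so n = 1.960² × 0.1600 / 0.034² ≈ 531.71 → 532.
Reduction: 831 − 532 = 299.

299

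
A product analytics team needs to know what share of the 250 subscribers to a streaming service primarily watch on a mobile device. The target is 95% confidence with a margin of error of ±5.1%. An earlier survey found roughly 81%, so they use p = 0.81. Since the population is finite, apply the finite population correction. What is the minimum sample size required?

For 95% confidence, z = 1.960.
Unadjusted: n₀ = 1.960² × 0.81 × 0.19 / 0.051² ≈ 227.31, so n₀ = 228.
Finite population correction with N = 250: n = n₀ / (1 + (n₀−1)/N) = 228 / (1 + 227/250) = 228 / 1.9080 ≈ 119.50.
Rounding up, n = 120.

120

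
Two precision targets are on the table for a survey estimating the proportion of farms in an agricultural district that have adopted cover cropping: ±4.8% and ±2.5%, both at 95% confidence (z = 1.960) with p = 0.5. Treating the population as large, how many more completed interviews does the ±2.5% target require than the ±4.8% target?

At ±4.8%: n = 1.960² × 0.2500 / 0.048² ≈ 416.84 → 417.
At ±2.5%: n = 1.960² × 0.2500 / 0.025² ≈ 1536.64 → 1537.
Additional respondents: 1537 − 417 = 1120.

1120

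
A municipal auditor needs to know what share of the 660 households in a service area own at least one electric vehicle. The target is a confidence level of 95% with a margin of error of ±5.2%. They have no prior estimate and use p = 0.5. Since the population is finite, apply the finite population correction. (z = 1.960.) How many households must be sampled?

232

Unadjusted: n₀ = 1.960² × 0.50 × 0.50 / 0.052² ≈ 355.18, so n₀ = 356.
Finite population correction with N = 660: n = n₀ / (1 + (n₀−1)/N) = 356 / (1 + 355/660) = 356 / 1.5379 ≈ 231.49.
Rounding up, n = 232.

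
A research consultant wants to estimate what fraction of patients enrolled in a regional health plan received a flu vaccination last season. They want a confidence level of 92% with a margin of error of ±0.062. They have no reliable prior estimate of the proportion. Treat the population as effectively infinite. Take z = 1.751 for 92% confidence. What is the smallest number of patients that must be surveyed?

With no prior estimate, use p = 0.5, giving p(1−p) = 0.25.
n = z²·p(1−p)/E² = 1.751² × 0.2500 / 0.062² = 3.0660 × 0.2500 / 0.003844 ≈ 199.40.
Rounding up gives n = 200.

200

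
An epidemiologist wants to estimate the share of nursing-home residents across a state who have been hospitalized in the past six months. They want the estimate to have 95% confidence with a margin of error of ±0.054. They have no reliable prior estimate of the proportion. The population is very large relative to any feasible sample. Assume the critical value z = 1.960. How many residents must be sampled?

With no prior estimate, use p = 0.5, giving p(1−p) = 0.25.
n = z²·p(1−p)/E² = 1.960² × 0.2500 / 0.054² = 3.8416 × 0.2500 / 0.002916 ≈ 329.36.
Rounding up gives n = 330.

330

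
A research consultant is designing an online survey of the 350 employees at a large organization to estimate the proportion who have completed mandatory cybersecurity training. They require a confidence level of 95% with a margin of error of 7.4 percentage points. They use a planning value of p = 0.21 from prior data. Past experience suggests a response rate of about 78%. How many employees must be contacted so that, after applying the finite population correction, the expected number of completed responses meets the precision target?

113

For 95% confidence, z = 1.96.
Completed interviews needed (unadjusted): n₀ = 1.96² × 0.1659 / 0.074² ≈ 116.38 → 117.
FPC for N = 350: n = 117 / (1 + 116/350) = 117 / 1.3314 ≈ 87.88 → 88.
At a 78% response rate, contacts needed = 88 / 0.78 ≈ 112.82 → 113.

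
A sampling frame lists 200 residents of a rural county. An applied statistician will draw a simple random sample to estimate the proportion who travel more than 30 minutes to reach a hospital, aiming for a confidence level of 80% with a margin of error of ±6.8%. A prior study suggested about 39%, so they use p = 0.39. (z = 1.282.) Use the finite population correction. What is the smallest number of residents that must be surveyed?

60

Unadjusted: n₀ = 1.282² × 0.39 × 0.61 / 0.068² ≈ 84.56, so n₀ = 85.
Finite population correction with N = 200: n = n₀ / (1 + (n₀−1)/N) = 85 / (1 + 84/200) = 85 / 1.4200 ≈ 59.86.
Rounding up, n = 60.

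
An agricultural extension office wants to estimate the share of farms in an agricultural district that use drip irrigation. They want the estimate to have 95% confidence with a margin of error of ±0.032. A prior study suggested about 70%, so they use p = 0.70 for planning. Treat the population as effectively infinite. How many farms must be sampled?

788

For 95% confidence, z = 1.960.
With p = 0.70, p(1−p) = 0.2100.
n = z²·p(1−p)/E² = 1.960² × 0.2100 / 0.032² = 3.8416 × 0.2100 / 0.001024 ≈ 787.83.
Rounding up gives n = 788.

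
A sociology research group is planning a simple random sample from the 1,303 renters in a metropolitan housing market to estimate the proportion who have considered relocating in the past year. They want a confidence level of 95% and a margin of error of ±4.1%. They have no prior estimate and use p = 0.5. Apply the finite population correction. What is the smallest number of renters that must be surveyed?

398

For 95% confidence, z = 1.96.
Unadjusted: n₀ = 1.96² × 0.50 × 0.50 / 0.041² ≈ 571.33, so n₀ = 572.
Finite population correction with N = 1,303: n = n₀ / (1 + (n₀−1)/N) = 572 / (1 + 571/1303) = 572 / 1.4382 ≈ 397.71.
Rounding up, n = 398.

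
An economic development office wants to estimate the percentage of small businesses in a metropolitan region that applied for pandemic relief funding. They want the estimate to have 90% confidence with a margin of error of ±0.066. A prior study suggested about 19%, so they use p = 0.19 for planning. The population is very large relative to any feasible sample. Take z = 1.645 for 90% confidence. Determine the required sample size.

With p = 0.19, p(1−p) = 0.1539.
n = z²·p(1−p)/E² = 1.645² × 0.1539 / 0.066² = 2.7060 × 0.1539 / 0.004356 ≈ 95.61.
Rounding up gives n = 96.

96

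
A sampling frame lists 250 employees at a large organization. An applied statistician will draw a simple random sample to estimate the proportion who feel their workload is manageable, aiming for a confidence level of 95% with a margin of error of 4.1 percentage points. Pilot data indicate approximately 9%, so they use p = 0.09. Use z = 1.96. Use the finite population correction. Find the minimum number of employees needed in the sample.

108

Unadjusted: n₀ = 1.96² × 0.09 × 0.91 / 0.041² ≈ 187.17, so n₀ = 188.
Finite population correction with N = 250: n = n₀ / (1 + (n₀−1)/N) = 188 / (1 + 187/250) = 188 / 1.7480 ≈ 107.55.
Rounding up, n = 108.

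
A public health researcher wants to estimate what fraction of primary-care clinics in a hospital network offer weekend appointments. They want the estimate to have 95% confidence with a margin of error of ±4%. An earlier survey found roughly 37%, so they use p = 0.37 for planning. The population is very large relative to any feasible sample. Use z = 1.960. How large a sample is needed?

With p = 0.37, p(1−p) = 0.2331.
n = z²·p(1−p)/E² = 1.960² × 0.2331 / 0.040² = 3.8416 × 0.2331 / 0.001600 ≈ 559.67.
Rounding up gives n = 560.

560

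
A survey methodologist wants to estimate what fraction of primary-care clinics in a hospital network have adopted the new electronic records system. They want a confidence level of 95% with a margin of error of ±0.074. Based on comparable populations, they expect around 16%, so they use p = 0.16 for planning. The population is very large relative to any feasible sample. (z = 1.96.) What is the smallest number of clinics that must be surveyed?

95

With p = 0.16, p(1−p) = 0.1344.
n = z²·p(1−p)/E² = 1.96² × 0.1344 / 0.074² = 3.8416 × 0.1344 / 0.005476 ≈ 94.29.
Rounding up gives n = 95.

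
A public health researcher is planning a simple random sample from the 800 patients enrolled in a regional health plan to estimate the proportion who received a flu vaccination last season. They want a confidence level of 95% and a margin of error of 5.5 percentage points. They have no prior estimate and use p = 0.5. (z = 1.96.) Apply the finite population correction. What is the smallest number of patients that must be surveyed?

Unadjusted: n₀ = 1.96² × 0.50 × 0.50 / 0.055² ≈ 317.49, so n₀ = 318.
Finite population correction with N = 800: n = n₀ / (1 + (n₀−1)/N) = 318 / (1 + 317/800) = 318 / 1.3962 ≈ 227.75.
Rounding up, n = 228.

228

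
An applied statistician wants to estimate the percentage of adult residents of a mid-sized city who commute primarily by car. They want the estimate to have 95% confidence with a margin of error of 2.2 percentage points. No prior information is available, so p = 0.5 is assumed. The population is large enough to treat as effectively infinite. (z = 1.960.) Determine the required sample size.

With p = 0.5, p(1−p) = 0.25.
n = z²·p(1−p)/E² = 1.960² × 0.2500 / 0.022² = 3.8416 × 0.2500 / 0.000484 ≈ 1984.30.
Rounding up gives n = 1985.

1985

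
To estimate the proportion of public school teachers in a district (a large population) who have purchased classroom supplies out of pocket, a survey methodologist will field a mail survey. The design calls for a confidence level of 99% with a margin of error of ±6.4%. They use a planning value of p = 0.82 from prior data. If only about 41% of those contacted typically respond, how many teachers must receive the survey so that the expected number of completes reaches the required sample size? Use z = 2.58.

586

Completed interviews needed: n₀ = 2.58² × 0.1476 / 0.064² ≈ 239.86 → 240.
At a 41% response rate, contacts needed = 240 / 0.41 ≈ 585.37 → 586.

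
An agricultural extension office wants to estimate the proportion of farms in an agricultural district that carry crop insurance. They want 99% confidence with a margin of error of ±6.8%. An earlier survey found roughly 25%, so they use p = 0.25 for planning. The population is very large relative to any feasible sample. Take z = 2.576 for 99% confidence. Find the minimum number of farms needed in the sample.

With p = 0.25, p(1−p) = 0.1875.
n = z²·p(1−p)/E² = 2.576² × 0.1875 / 0.068² = 6.6358 × 0.1875 / 0.004624 ≈ 269.08.
Rounding up gives n = 270.

270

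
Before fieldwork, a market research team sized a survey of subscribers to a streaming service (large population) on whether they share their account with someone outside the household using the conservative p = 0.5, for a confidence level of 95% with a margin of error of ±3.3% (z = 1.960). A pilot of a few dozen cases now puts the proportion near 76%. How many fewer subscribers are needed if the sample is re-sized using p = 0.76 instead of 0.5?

Conservative (p = 0.5): n = 1.960² × 0.25 / 0.033² ≈ 881.91 → 882.
Using p = 0.76: p(1−p) = 0.1824, so n = 1.960² × 0.1824 / 0.033² ≈ 643.44 → 644.
Reduction: 882 − 644 = 238.

238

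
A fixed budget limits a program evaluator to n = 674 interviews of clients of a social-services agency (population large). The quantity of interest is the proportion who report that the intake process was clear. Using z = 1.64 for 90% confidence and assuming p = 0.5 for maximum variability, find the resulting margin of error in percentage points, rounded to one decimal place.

3.2

SE(p̂) = √[p(1−p)/n] = √[0.2500/674] = 0.01926.
E = z × SE = 1.64 × 0.01926 = 0.03159, or 3.2 percentage points.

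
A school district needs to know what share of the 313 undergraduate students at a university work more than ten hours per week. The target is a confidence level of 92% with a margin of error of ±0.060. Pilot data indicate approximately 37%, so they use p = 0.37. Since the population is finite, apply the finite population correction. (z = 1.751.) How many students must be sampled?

Unadjusted: n₀ = 1.751² × 0.37 × 0.63 / 0.060² ≈ 198.52, so n₀ = 199.
Finite population correction with N = 313: n = n₀ / (1 + (n₀−1)/N) = 199 / (1 + 198/313) = 199 / 1.6326 ≈ 121.89.
Rounding up, n = 122.

122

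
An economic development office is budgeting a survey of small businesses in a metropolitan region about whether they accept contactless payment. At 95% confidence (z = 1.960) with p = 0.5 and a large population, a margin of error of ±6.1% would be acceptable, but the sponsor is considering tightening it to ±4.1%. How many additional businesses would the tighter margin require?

313

At ±6.1%: n = 1.960² × 0.2500 / 0.061² ≈ 258.10 → 259.
At ±4.1%: n = 1.960² × 0.2500 / 0.041² ≈ 571.33 → 572.
Additional respondents: 572 − 259 = 313.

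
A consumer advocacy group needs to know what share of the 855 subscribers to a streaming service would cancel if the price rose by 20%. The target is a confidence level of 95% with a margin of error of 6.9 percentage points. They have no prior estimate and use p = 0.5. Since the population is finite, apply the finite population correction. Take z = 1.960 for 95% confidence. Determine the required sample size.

Unadjusted: n₀ = 1.960² × 0.50 × 0.50 / 0.069² ≈ 201.72, so n₀ = 202.
Finite population correction with N = 855: n = n₀ / (1 + (n₀−1)/N) = 202 / (1 + 201/855) = 202 / 1.2351 ≈ 163.55.
Rounding up, n = 164.

164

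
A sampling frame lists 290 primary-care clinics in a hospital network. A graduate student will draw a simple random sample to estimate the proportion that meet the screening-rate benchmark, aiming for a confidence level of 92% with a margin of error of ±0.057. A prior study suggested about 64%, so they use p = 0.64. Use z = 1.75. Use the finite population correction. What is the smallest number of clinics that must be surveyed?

Unadjusted: n₀ = 1.75² × 0.64 × 0.36 / 0.057² ≈ 217.17, so n₀ = 218.
Finite population correction with N = 290: n = n₀ / (1 + (n₀−1)/N) = 218 / (1 + 217/290) = 218 / 1.7483 ≈ 124.69.
Rounding up, n = 125.

125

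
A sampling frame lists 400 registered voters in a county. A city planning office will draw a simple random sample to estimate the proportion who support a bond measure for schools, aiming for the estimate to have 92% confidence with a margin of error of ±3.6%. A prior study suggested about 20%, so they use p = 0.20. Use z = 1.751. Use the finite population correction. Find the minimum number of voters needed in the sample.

195

Unadjusted: n₀ = 1.751² × 0.20 × 0.80 / 0.036² ≈ 378.52, so n₀ = 379.
Finite population correction with N = 400: n = n₀ / (1 + (n₀−1)/N) = 379 / (1 + 378/400) = 379 / 1.9450 ≈ 194.86.
Rounding up, n = 195.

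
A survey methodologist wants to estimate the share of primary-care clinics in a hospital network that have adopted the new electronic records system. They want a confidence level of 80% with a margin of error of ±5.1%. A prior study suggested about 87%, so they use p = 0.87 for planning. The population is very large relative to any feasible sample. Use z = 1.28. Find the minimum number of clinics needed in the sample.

With p = 0.87, p(1−p) = 0.1131.
n = z²·p(1−p)/E² = 1.28² × 0.1131 / 0.051² = 1.6384 × 0.1131 / 0.002601 ≈ 71.24.
Rounding up gives n = 72.

72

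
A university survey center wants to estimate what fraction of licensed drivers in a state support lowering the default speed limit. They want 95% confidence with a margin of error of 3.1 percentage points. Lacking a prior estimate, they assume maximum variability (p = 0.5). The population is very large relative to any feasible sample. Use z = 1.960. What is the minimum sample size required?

1000

With p = 0.5, p(1−p) = 0.25.
n = z²·p(1−p)/E² = 1.960² × 0.2500 / 0.031² = 3.8416 × 0.2500 / 0.000961 ≈ 999.38.
Rounding up gives n = 1000.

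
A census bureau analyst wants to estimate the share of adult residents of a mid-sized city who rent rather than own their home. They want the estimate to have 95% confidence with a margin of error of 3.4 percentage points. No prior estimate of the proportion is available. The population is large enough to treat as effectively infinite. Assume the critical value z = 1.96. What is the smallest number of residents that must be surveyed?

831

With no prior estimate, use p = 0.5, giving p(1−p) = 0.25.
n = z²·p(1−p)/E² = 1.96² × 0.2500 / 0.034² = 3.8416 × 0.2500 / 0.001156 ≈ 830.80.
Rounding up gives n = 831.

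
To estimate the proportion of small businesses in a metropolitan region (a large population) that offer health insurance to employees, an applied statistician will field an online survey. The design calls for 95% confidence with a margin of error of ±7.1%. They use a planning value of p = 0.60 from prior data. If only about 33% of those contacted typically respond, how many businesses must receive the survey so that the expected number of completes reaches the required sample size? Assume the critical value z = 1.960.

Completed interviews needed: n₀ = 1.960² × 0.2400 / 0.071² ≈ 182.90 → 183.
At a 33% response rate, contacts needed = 183 / 0.33 ≈ 554.55 → 555.

555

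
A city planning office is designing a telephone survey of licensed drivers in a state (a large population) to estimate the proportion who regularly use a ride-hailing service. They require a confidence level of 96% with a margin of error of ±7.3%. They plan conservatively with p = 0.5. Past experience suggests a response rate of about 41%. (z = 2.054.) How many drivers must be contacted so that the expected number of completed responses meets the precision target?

483

Completed interviews needed: n₀ = 2.054² × 0.2500 / 0.073² ≈ 197.92 → 198.
At a 41% response rate, contacts needed = 198 / 0.41 ≈ 482.93 → 483.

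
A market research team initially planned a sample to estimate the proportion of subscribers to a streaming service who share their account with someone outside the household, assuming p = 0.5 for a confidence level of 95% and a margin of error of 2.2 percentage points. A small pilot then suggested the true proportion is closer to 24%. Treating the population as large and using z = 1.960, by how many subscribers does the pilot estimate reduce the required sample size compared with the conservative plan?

Conservative (p = 0.5): n = 1.960² × 0.25 / 0.022² ≈ 1984.30 → 1985.
Using p = 0.24: p(1−p) = 0.1824, so n = 1.960² × 0.1824 / 0.022² ≈ 1447.74 → 1448.
Reduction: 1985 − 1448 = 537.

537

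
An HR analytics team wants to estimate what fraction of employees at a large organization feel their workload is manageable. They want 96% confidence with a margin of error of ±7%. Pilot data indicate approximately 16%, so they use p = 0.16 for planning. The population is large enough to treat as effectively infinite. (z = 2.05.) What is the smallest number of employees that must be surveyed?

With p = 0.16, p(1−p) = 0.1344.
n = z²·p(1−p)/E² = 2.05² × 0.1344 / 0.070² = 4.2025 × 0.1344 / 0.004900 ≈ 115.27.
Rounding up gives n = 116.

116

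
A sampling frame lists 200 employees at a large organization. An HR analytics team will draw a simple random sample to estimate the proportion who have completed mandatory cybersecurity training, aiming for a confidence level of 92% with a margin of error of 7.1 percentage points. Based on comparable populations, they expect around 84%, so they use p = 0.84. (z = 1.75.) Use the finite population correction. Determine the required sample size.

Unadjusted: n₀ = 1.75² × 0.84 × 0.16 / 0.071² ≈ 81.65, so n₀ = 82.
Finite population correction with N = 200: n = n₀ / (1 + (n₀−1)/N) = 82 / (1 + 81/200) = 82 / 1.4050 ≈ 58.36.
Rounding up, n = 59.

59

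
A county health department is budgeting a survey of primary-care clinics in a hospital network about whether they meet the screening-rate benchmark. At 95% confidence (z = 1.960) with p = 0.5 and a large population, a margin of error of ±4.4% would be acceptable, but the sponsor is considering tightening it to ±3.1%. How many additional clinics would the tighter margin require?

At ±4.4%: n = 1.960² × 0.2500 / 0.044² ≈ 496.07 → 497.
At ±3.1%: n = 1.960² × 0.2500 / 0.031² ≈ 999.38 → 1000.
Additional respondents: 1000 − 497 = 503.

503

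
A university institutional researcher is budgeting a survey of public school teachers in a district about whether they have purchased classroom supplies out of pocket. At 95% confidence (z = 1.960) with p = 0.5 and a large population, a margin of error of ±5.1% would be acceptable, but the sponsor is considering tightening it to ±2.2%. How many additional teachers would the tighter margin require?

At ±5.1%: n = 1.960² × 0.2500 / 0.051² ≈ 369.24 → 370.
At ±2.2%: n = 1.960² × 0.2500 / 0.022² ≈ 1984.30 → 1985.
Additional respondents: 1985 − 370 = 1615.

1615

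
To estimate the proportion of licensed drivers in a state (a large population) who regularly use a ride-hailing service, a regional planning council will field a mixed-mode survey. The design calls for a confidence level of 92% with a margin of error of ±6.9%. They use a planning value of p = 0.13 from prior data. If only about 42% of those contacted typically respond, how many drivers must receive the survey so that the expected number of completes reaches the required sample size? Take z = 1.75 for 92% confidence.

174

Completed interviews needed: n₀ = 1.75² × 0.1131 / 0.069² ≈ 72.75 → 73.
At a 42% response rate, contacts needed = 73 / 0.42 ≈ 173.81 → 174.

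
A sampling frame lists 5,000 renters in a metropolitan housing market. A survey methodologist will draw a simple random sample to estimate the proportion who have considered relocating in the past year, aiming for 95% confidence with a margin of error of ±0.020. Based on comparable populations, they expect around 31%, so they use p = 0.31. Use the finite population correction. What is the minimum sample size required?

1457

For 95% confidence, z = 1.960.
Unadjusted: n₀ = 1.960² × 0.31 × 0.69 / 0.020² ≈ 2054.30, so n₀ = 2055.
Finite population correction with N = 5,000: n = n₀ / (1 + (n₀−1)/N) = 2055 / (1 + 2054/5000) = 2055 / 1.4108 ≈ 1456.62.
Rounding up, n = 1457.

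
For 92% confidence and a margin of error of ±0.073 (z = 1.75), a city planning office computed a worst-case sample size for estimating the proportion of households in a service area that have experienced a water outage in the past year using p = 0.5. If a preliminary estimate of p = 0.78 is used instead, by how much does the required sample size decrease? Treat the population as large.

Conservative (p = 0.5): n = 1.75² × 0.25 / 0.073² ≈ 143.67 → 144.
Using p = 0.78: p(1−p) = 0.1716, so n = 1.75² × 0.1716 / 0.073² ≈ 98.62 → 99.
Reduction: 144 − 99 = 45.

45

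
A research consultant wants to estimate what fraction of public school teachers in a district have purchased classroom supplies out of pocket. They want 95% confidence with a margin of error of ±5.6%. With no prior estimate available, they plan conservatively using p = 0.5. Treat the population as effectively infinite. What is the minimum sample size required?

For 95% confidence, z = 1.960.
With p = 0.5, p(1−p) = 0.25.
n = z²·p(1−p)/E² = 1.960² × 0.2500 / 0.056² = 3.8416 × 0.2500 / 0.003136 ≈ 306.25.
Rounding up gives n = 307.

307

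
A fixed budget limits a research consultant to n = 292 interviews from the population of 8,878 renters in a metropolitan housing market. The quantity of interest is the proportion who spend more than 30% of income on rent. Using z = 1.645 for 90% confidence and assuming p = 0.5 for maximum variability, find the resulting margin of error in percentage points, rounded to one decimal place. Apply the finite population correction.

4.7

Finite-population factor: (N−n)/(N−1) = (8878−292)/(8878−1) = 0.9672.
SE(p̂) = √[p(1−p)/n · (N−n)/(N−1)] = √[0.2500/292 × 0.9672] = 0.02878.
E = z × SE = 1.645 × 0.02878 = 0.04734 ≈ 4.7 percentage points.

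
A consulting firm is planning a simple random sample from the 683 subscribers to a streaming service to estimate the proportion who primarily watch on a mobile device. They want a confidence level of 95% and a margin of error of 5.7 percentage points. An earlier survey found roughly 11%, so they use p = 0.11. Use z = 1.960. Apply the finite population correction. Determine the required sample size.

Unadjusted: n₀ = 1.960² × 0.11 × 0.89 / 0.057² ≈ 115.76, so n₀ = 116.
Finite population correction with N = 683: n = n₀ / (1 + (n₀−1)/N) = 116 / (1 + 115/683) = 116 / 1.1684 ≈ 99.28.
Rounding up, n = 100.

100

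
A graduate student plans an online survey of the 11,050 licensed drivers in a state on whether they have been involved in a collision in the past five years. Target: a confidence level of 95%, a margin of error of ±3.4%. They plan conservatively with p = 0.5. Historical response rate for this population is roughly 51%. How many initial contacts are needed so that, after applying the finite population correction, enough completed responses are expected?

1516

For 95% confidence, z = 1.96.
Completed interviews needed (unadjusted): n₀ = 1.96² × 0.2500 / 0.034² ≈ 830.80 → 831.
FPC for N = 11,050: n = 831 / (1 + 830/11050) = 831 / 1.0751 ≈ 772.94 → 773.
At a 51% response rate, contacts needed = 773 / 0.51 ≈ 1515.69 → 1516.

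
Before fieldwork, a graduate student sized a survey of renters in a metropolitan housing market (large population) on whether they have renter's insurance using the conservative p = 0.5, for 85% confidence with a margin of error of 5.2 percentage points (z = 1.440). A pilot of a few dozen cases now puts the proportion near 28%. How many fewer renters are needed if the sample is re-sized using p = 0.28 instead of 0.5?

Conservative (p = 0.5): n = 1.440² × 0.25 / 0.052² ≈ 191.72 → 192.
Using p = 0.28: p(1−p) = 0.2016, so n = 1.440² × 0.2016 / 0.052² ≈ 154.60 → 155.
Reduction: 192 − 155 = 37.

37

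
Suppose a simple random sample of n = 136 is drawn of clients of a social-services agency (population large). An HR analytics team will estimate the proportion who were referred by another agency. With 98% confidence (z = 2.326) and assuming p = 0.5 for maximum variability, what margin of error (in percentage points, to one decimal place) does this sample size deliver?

SE(p̂) = √[p(1−p)/n] = √[0.2500/136] = 0.04287.
E = z × SE = 2.326 × 0.04287 = 0.09973, or 10.0 percentage points.

10.0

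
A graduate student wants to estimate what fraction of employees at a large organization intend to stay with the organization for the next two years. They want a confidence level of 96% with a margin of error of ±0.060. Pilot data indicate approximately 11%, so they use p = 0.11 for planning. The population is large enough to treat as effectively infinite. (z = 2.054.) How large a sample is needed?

115

With p = 0.11, p(1−p) = 0.0979.
n = z²·p(1−p)/E² = 2.054² × 0.0979 / 0.060² = 4.2189 × 0.0979 / 0.003600 ≈ 114.73.
Rounding up gives n = 115.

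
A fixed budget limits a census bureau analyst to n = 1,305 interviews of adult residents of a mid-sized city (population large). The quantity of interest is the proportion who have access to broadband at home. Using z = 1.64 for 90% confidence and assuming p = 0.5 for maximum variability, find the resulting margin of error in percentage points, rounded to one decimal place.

SE(p̂) = √[p(1−p)/n] = √[0.2500/1305] = 0.01384.
E = z × SE = 1.64 × 0.01384 = 0.02270, or 2.3 percentage points.

2.3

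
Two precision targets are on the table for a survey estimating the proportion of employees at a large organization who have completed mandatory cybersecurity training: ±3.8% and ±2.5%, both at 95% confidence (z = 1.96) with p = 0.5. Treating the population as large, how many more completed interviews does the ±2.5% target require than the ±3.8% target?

871

At ±3.8%: n = 1.96² × 0.2500 / 0.038² ≈ 665.10 → 666.
At ±2.5%: n = 1.96² × 0.2500 / 0.025² ≈ 1536.64 → 1537.
Additional respondents: 1537 − 666 = 871.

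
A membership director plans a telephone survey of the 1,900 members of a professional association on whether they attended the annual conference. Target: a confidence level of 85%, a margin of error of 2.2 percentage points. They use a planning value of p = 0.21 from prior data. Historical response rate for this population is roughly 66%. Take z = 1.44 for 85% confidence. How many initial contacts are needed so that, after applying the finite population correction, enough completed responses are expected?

Completed interviews needed (unadjusted): n₀ = 1.44² × 0.1659 / 0.022² ≈ 710.76 → 711.
FPC for N = 1,900: n = 711 / (1 + 710/1900) = 711 / 1.3737 ≈ 517.59 → 518.
At a 66% response rate, contacts needed = 518 / 0.66 ≈ 784.85 → 785.

785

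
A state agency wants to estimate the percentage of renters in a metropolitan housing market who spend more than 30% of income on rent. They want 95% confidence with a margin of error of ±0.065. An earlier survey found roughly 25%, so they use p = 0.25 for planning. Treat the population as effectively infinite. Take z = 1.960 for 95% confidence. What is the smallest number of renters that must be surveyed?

With p = 0.25, p(1−p) = 0.1875.
n = z²·p(1−p)/E² = 1.960² × 0.1875 / 0.065² = 3.8416 × 0.1875 / 0.004225 ≈ 170.49.
Rounding up gives n = 171.

171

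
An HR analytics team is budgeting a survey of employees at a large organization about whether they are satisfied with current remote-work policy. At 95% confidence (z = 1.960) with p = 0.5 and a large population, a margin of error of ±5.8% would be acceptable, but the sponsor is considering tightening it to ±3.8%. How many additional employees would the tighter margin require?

380

At ±5.8%: n = 1.960² × 0.2500 / 0.058² ≈ 285.49 → 286.
At ±3.8%: n = 1.960² × 0.2500 / 0.038² ≈ 665.10 → 666.
Additional respondents: 666 − 286 = 380.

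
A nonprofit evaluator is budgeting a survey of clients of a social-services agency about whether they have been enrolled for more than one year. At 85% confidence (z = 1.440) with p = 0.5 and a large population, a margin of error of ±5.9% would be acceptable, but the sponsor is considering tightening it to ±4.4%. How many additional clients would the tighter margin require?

At ±5.9%: n = 1.440² × 0.2500 / 0.059² ≈ 148.92 → 149.
At ±4.4%: n = 1.440² × 0.2500 / 0.044² ≈ 267.77 → 268.
Additional respondents: 268 − 149 = 119.

119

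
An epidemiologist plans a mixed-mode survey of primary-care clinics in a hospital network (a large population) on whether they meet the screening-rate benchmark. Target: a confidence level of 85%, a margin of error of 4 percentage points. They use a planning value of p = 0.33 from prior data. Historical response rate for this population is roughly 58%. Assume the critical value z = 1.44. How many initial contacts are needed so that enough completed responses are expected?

Completed interviews needed: n₀ = 1.44² × 0.2211 / 0.040² ≈ 286.55 → 287.
At a 58% response rate, contacts needed = 287 / 0.58 ≈ 494.83 → 495.

495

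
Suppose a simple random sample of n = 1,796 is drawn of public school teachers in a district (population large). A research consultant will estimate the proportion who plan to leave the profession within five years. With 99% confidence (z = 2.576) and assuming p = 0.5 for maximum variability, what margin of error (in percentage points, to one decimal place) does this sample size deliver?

SE(p̂) = √[p(1−p)/n] = √[0.2500/1796] = 0.01180.
E = z × SE = 2.576 × 0.01180 = 0.03039, or 3.0 percentage points.

3.0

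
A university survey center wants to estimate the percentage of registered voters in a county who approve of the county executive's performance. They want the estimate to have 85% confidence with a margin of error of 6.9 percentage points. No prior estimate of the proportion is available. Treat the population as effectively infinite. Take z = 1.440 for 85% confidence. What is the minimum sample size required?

109

With no prior estimate, use p = 0.5, giving p(1−p) = 0.25.
n = z²·p(1−p)/E² = 1.440² × 0.2500 / 0.069² = 2.0736 × 0.2500 / 0.004761 ≈ 108.88.
Rounding up gives n = 109.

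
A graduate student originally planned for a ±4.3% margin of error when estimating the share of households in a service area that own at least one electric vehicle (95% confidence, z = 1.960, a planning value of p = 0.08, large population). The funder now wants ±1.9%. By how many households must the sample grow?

631

At ±4.3%: n = 1.960² × 0.0736 / 0.043² ≈ 152.92 → 153.
At ±1.9%: n = 1.960² × 0.0736 / 0.019² ≈ 783.22 → 784.
Additional respondents: 784 − 153 = 631.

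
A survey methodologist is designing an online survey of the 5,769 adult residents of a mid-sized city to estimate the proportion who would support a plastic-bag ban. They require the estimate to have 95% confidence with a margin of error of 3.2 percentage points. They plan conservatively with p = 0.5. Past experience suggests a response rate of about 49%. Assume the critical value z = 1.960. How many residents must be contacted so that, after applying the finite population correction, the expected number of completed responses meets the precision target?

Completed interviews needed (unadjusted): n₀ = 1.960² × 0.2500 / 0.032² ≈ 937.89 → 938.
FPC for N = 5,769: n = 938 / (1 + 937/5769) = 938 / 1.1624 ≈ 806.94 → 807.
At a 49% response rate, contacts needed = 807 / 0.49 ≈ 1646.94 → 1647.

1647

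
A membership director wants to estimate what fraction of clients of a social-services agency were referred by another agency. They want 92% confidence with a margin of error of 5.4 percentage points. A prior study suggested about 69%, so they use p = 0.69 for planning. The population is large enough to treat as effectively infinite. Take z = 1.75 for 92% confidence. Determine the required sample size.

225

With p = 0.69, p(1−p) = 0.2139.
n = z²·p(1−p)/E² = 1.75² × 0.2139 / 0.054² = 3.0625 × 0.2139 / 0.002916 ≈ 224.65.
Rounding up gives n = 225.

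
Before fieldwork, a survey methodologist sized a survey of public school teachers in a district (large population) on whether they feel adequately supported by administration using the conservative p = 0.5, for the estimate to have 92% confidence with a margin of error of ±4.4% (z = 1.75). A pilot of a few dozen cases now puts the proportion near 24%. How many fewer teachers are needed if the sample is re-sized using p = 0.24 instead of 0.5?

Conservative (p = 0.5): n = 1.75² × 0.25 / 0.044² ≈ 395.47 → 396.
Using p = 0.24: p(1−p) = 0.1824, so n = 1.75² × 0.1824 / 0.044² ≈ 288.53 → 289.
Reduction: 396 − 289 = 107.

107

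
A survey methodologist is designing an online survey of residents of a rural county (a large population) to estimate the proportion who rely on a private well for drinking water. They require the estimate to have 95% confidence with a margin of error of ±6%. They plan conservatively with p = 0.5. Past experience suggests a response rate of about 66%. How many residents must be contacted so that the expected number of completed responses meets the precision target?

For 95% confidence, z = 1.960.
Completed interviews needed: n₀ = 1.960² × 0.2500 / 0.060² ≈ 266.78 → 267.
At a 66% response rate, contacts needed = 267 / 0.66 ≈ 404.55 → 405.

405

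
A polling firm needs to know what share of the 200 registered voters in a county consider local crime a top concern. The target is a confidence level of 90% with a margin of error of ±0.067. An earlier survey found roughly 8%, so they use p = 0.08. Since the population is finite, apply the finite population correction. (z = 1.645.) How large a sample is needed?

37

Unadjusted: n₀ = 1.645² × 0.08 × 0.92 / 0.067² ≈ 44.37, so n₀ = 45.
Finite population correction with N = 200: n = n₀ / (1 + (n₀−1)/N) = 45 / (1 + 44/200) = 45 / 1.2200 ≈ 36.89.
Rounding up, n = 37.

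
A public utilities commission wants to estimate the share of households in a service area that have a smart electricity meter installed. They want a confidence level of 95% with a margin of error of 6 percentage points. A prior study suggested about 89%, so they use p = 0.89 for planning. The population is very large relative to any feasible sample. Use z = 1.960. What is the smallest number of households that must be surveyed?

105

With p = 0.89, p(1−p) = 0.0979.
n = z²·p(1−p)/E² = 1.960² × 0.0979 / 0.060² = 3.8416 × 0.0979 / 0.003600 ≈ 104.47.
Rounding up gives n = 105.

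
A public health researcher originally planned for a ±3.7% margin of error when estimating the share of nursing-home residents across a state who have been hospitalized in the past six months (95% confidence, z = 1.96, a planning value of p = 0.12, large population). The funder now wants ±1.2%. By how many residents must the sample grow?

At ±3.7%: n = 1.96² × 0.1056 / 0.037² ≈ 296.33 → 297.
At ±1.2%: n = 1.96² × 0.1056 / 0.012² ≈ 2817.17 → 2818.
Additional respondents: 2818 − 297 = 2521.

2521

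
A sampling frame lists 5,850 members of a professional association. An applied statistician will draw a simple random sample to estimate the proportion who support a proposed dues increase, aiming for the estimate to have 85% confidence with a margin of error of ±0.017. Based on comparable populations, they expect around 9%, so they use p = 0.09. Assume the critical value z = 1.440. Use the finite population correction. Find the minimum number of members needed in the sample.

Unadjusted: n₀ = 1.440² × 0.09 × 0.91 / 0.017² ≈ 587.64, so n₀ = 588.
Finite population correction with N = 5,850: n = n₀ / (1 + (n₀−1)/N) = 588 / (1 + 587/5850) = 588 / 1.1003 ≈ 534.38.
Rounding up, n = 535.

535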